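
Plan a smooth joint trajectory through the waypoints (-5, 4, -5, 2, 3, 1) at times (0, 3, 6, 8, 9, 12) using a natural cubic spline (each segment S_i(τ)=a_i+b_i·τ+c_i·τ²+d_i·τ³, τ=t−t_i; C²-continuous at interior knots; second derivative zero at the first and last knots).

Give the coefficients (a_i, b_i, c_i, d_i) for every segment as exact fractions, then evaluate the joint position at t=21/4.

  seg 0: a=-5 b=16975/3222 c=0 d=-7309/28998
  seg 1: a=4 b=-2476/1611 c=-7309/3222 d=17213/28998
  seg 2: a=-5 b=2833/3222 c=4952/1611 d=-947/1074
  seg 3: a=2 b=8357/3222 c=-3571/1611 d=223/358
  seg 4: a=3 b=47/1611 c=-1121/3222 d=1121/28998
S(21/4) = -95791/22912

Δ: Δ0=3, Δ1=-3, Δ2=7/2, Δ3=1, Δ4=-2/3
row 1: diag=12, rhs=-36; c'=1/4, d'=-3
row 2: denom=10−3·1/4=37/4; d'=(39−3·-3)/(37/4)=192/37
row 3: denom=6−2·8/37=206/37; d'=(-15−2·192/37)/(206/37)=-939/206
row 4: denom=8−1·37/206=1611/206; d'=(-10−1·-939/206)/(1611/206)=-1121/1611
back: M4=-1121/1611
back: M3=-939/206−37/206·-1121/1611=-7142/1611
back: M2=192/37−8/37·-7142/1611=9904/1611
back: M1=-3−1/4·9904/1611=-7309/1611
M: M0=0, M1=-7309/1611, M2=9904/1611, M3=-7142/1611, M4=-1121/1611, M5=0
seg 0: a=-5, c=M0/2=0, d=(M1−M0)/(6·3)=-7309/28998, b=Δ0−h0·(2M0+M1)/6=16975/3222
seg 1: a=4, c=M1/2=-7309/3222, d=(M2−M1)/(6·3)=17213/28998, b=Δ1−h1·(2M1+M2)/6=-2476/1611
seg 2: a=-5, c=M2/2=4952/1611, d=(M3−M2)/(6·2)=-947/1074, b=Δ2−h2·(2M2+M3)/6=2833/3222
seg 3: a=2, c=M3/2=-3571/1611, d=(M4−M3)/(6·1)=223/358, b=Δ3−h3·(2M3+M4)/6=8357/3222
seg 4: a=3, c=M4/2=-1121/3222, d=(M5−M4)/(6·3)=1121/28998, b=Δ4−h4·(2M4+M5)/6=47/1611
t_q=21/4 → seg 1, τ=9/4; S=4+-2476/1611·τ+-7309/3222·τ²+17213/28998·τ³=-95791/22912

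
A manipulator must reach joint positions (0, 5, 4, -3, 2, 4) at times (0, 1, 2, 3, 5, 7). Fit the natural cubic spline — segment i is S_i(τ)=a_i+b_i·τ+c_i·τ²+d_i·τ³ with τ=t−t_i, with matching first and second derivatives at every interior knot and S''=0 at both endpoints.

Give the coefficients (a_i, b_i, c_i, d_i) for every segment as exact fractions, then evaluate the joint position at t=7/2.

  seg 0: a=0 b=3805/628 c=0 d=-665/628
  seg 1: a=5 b=905/314 c=-1995/628 d=-443/628
  seg 2: a=4 b=-3509/628 c=-831/157 d=2437/628
  seg 3: a=-3 b=-1423/314 c=3987/628 d=-1779/1256
  seg 4: a=2 b=607/157 c=-675/314 d=225/628
S(7/2) = -38743/10048

Δ: Δ0=5, Δ1=-1, Δ2=-7, Δ3=5/2, Δ4=1
row 1: diag=4, rhs=-36; c'=1/4, d'=-9
row 2: denom=4−1·1/4=15/4; d'=(-36−1·-9)/(15/4)=-36/5
row 3: denom=6−1·4/15=86/15; d'=(57−1·-36/5)/(86/15)=963/86
row 4: denom=8−2·15/43=314/43; d'=(-9−2·963/86)/(314/43)=-675/157
back: M4=-675/157
back: M3=963/86−15/43·-675/157=3987/314
back: M2=-36/5−4/15·3987/314=-1662/157
back: M1=-9−1/4·-1662/157=-1995/314
M: M0=0, M1=-1995/314, M2=-1662/157, M3=3987/314, M4=-675/157, M5=0
seg 0: a=0, c=M0/2=0, d=(M1−M0)/(6·1)=-665/628, b=Δ0−h0·(2M0+M1)/6=3805/628
seg 1: a=5, c=M1/2=-1995/628, d=(M2−M1)/(6·1)=-443/628, b=Δ1−h1·(2M1+M2)/6=905/314
seg 2: a=4, c=M2/2=-831/157, d=(M3−M2)/(6·1)=2437/628, b=Δ2−h2·(2M2+M3)/6=-3509/628
seg 3: a=-3, c=M3/2=3987/628, d=(M4−M3)/(6·2)=-1779/1256, b=Δ3−h3·(2M3+M4)/6=-1423/314
seg 4: a=2, c=M4/2=-675/314, d=(M5−M4)/(6·2)=225/628, b=Δ4−h4·(2M4+M5)/6=607/157
t_q=7/2 → seg 3, τ=1/2; S=-3+-1423/314·τ+3987/628·τ²+-1779/1256·τ³=-38743/10048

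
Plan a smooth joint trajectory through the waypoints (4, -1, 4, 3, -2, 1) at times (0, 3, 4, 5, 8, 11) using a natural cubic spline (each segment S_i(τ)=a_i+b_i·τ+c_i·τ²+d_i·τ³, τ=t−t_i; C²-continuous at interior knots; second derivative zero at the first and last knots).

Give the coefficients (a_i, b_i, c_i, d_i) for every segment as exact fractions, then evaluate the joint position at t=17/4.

Δ: Δ0=-5/3, Δ1=5, Δ2=-1, Δ3=-5/3, Δ4=1
row 1: diag=8, rhs=40; c'=1/8, d'=5
row 2: denom=4−1·1/8=31/8; d'=(-36−1·5)/(31/8)=-328/31
row 3: denom=8−1·8/31=240/31; d'=(-4−1·-328/31)/(240/31)=17/20
row 4: denom=12−3·31/80=867/80; d'=(16−3·17/20)/(867/80)=1076/867
back: M4=1076/867
back: M3=17/20−31/80·1076/867=320/867
back: M2=-328/31−8/31·320/867=-9256/867
back: M1=5−1/8·-9256/867=5492/867
M: M0=0, M1=5492/867, M2=-9256/867, M3=320/867, M4=1076/867, M5=0
seg 0: a=4, c=M0/2=0, d=(M1−M0)/(6·3)=2746/7803, b=Δ0−h0·(2M0+M1)/6=-1397/289
seg 1: a=-1, c=M1/2=2746/867, d=(M2−M1)/(6·1)=-2458/867, b=Δ1−h1·(2M1+M2)/6=1349/289
seg 2: a=4, c=M2/2=-4628/867, d=(M3−M2)/(6·1)=532/289, b=Δ2−h2·(2M2+M3)/6=2165/867
seg 3: a=3, c=M3/2=160/867, d=(M4−M3)/(6·3)=14/289, b=Δ3−h3·(2M3+M4)/6=-2303/867
seg 4: a=-2, c=M4/2=538/867, d=(M5−M4)/(6·3)=-538/7803, b=Δ4−h4·(2M4+M5)/6=-209/867
t_q=17/4 → seg 2, τ=1/4; S=4+2165/867·τ+-4628/867·τ²+532/289·τ³=19973/4624

  seg 0: a=4 b=-1397/289 c=0 d=2746/7803
  seg 1: a=-1 b=1349/289 c=2746/867 d=-2458/867
  seg 2: a=4 b=2165/867 c=-4628/867 d=532/289
  seg 3: a=3 b=-2303/867 c=160/867 d=14/289
  seg 4: a=-2 b=-209/867 c=538/867 d=-538/7803
S(17/4) = 19973/4624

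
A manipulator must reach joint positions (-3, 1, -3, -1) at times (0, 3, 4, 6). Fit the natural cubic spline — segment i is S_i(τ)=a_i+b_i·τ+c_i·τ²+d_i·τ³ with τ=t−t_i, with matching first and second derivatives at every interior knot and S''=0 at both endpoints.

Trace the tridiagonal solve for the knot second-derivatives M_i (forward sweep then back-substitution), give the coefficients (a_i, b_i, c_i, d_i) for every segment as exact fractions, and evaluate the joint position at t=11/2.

Δ: Δ0=4/3, Δ1=-4, Δ2=1
row 1: diag=8, rhs=-32; c'=1/8, d'=-4
row 2: denom=6−1·1/8=47/8; d'=(30−1·-4)/(47/8)=272/47
back: M2=272/47
back: M1=-4−1/8·272/47=-222/47
M: M0=0, M1=-222/47, M2=272/47, M3=0
seg 0: a=-3, c=M0/2=0, d=(M1−M0)/(6·3)=-37/141, b=Δ0−h0·(2M0+M1)/6=521/141
seg 1: a=1, c=M1/2=-111/47, d=(M2−M1)/(6·1)=247/141, b=Δ1−h1·(2M1+M2)/6=-478/141
seg 2: a=-3, c=M2/2=136/47, d=(M3−M2)/(6·2)=-68/141, b=Δ2−h2·(2M2+M3)/6=-403/141
t_q=11/2 → seg 2, τ=3/2; S=-3+-403/141·τ+136/47·τ²+-68/141·τ³=-113/47

  seg 0: a=-3 b=521/141 c=0 d=-37/141
  seg 1: a=1 b=-478/141 c=-111/47 d=247/141
  seg 2: a=-3 b=-403/141 c=136/47 d=-68/141
S(11/2) = -113/47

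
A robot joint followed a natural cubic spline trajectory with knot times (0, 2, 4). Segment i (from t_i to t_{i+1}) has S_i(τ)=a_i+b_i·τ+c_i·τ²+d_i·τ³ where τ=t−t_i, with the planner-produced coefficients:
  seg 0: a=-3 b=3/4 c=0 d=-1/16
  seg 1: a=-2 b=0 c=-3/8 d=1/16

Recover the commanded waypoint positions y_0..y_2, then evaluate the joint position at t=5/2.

y_0=-3 y_1=-2 y_2=-3
S(5/2) = -267/128

y_0 = S_0(0) = a_0 = -3
y_1 = S_1(0) = a_1 = -2
y_2 = S_1(2) = -3
t_q=5/2 is in segment 1 (τ=1/2); S_1(τ)=-267/128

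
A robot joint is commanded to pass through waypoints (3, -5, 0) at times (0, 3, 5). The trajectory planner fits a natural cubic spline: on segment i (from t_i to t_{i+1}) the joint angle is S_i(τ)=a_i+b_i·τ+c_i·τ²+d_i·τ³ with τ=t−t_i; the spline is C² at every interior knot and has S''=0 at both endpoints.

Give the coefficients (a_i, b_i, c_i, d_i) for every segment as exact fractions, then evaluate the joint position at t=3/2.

Δ: Δ0=-8/3, Δ1=5/2
row 1: diag=10, rhs=31; c'=1/5, d'=31/10
back: M1=31/10
M: M0=0, M1=31/10, M2=0
seg 0: a=3, c=M0/2=0, d=(M1−M0)/(6·3)=31/180, b=Δ0−h0·(2M0+M1)/6=-253/60
seg 1: a=-5, c=M1/2=31/20, d=(M2−M1)/(6·2)=-31/120, b=Δ1−h1·(2M1+M2)/6=13/30
t_q=3/2 → seg 0, τ=3/2; S=3+-253/60·τ+0·τ²+31/180·τ³=-439/160

  seg 0: a=3 b=-253/60 c=0 d=31/180
  seg 1: a=-5 b=13/30 c=31/20 d=-31/120
S(3/2) = -439/160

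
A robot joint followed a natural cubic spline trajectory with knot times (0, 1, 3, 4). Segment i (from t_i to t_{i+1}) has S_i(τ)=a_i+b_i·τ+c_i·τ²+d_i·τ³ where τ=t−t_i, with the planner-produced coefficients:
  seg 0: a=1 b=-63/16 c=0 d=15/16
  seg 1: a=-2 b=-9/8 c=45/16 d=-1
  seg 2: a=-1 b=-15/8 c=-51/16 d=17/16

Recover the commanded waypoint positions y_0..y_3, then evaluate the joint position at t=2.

y_0 = S_0(0) = a_0 = 1
y_1 = S_1(0) = a_1 = -2
y_2 = S_2(0) = a_2 = -1
y_3 = S_2(1) = -5
t_q=2 is in segment 1 (τ=1); S_1(τ)=-21/16

y_0=1 y_1=-2 y_2=-1 y_3=-5
S(2) = -21/16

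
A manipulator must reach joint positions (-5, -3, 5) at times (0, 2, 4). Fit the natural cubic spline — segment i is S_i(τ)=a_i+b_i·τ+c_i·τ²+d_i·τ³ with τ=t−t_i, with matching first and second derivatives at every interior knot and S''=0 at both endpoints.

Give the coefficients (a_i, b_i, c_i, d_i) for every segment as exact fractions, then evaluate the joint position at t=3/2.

  seg 0: a=-5 b=1/4 c=0 d=3/16
  seg 1: a=-3 b=5/2 c=9/8 d=-3/16
S(3/2) = -511/128

Δ: Δ0=1, Δ1=4
row 1: diag=8, rhs=18; c'=1/4, d'=9/4
back: M1=9/4
M: M0=0, M1=9/4, M2=0
seg 0: a=-5, c=M0/2=0, d=(M1−M0)/(6·2)=3/16, b=Δ0−h0·(2M0+M1)/6=1/4
seg 1: a=-3, c=M1/2=9/8, d=(M2−M1)/(6·2)=-3/16, b=Δ1−h1·(2M1+M2)/6=5/2
t_q=3/2 → seg 0, τ=3/2; S=-5+1/4·τ+0·τ²+3/16·τ³=-511/128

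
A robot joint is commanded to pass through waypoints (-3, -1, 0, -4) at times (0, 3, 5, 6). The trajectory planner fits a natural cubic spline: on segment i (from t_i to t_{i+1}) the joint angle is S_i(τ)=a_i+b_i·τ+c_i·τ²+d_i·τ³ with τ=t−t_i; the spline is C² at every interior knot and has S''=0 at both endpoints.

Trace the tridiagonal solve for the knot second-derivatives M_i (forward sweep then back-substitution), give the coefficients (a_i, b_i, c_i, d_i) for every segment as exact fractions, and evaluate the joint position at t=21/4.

  seg 0: a=-3 b=5/21 c=0 d=1/21
  seg 1: a=-1 b=32/21 c=3/7 d=-79/168
  seg 2: a=0 b=-101/42 c=-67/28 d=67/84
S(21/4) = -189/256

Δ: Δ0=2/3, Δ1=1/2, Δ2=-4
row 1: diag=10, rhs=-1; c'=1/5, d'=-1/10
row 2: denom=6−2·1/5=28/5; d'=(-27−2·-1/10)/(28/5)=-67/14
back: M2=-67/14
back: M1=-1/10−1/5·-67/14=6/7
M: M0=0, M1=6/7, M2=-67/14, M3=0
seg 0: a=-3, c=M0/2=0, d=(M1−M0)/(6·3)=1/21, b=Δ0−h0·(2M0+M1)/6=5/21
seg 1: a=-1, c=M1/2=3/7, d=(M2−M1)/(6·2)=-79/168, b=Δ1−h1·(2M1+M2)/6=32/21
seg 2: a=0, c=M2/2=-67/28, d=(M3−M2)/(6·1)=67/84, b=Δ2−h2·(2M2+M3)/6=-101/42
t_q=21/4 → seg 2, τ=1/4; S=0+-101/42·τ+-67/28·τ²+67/84·τ³=-189/256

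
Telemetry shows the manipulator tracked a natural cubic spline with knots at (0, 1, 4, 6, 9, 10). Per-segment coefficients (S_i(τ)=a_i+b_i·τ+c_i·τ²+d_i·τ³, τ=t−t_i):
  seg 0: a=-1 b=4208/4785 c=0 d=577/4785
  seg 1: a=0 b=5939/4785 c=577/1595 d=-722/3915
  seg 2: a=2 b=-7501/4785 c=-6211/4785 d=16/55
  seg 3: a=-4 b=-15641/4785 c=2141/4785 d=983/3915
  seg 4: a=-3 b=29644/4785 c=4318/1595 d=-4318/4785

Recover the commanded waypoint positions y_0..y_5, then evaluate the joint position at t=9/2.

y_0=-1 y_1=0 y_2=2 y_3=-4 y_4=-3 y_5=5
S(9/2) = 5921/6380

y_0 = S_0(0) = a_0 = -1
y_1 = S_1(0) = a_1 = 0
y_2 = S_2(0) = a_2 = 2
y_3 = S_3(0) = a_3 = -4
y_4 = S_4(0) = a_4 = -3
y_5 = S_4(1) = 5
t_q=9/2 is in segment 2 (τ=1/2); S_2(τ)=5921/6380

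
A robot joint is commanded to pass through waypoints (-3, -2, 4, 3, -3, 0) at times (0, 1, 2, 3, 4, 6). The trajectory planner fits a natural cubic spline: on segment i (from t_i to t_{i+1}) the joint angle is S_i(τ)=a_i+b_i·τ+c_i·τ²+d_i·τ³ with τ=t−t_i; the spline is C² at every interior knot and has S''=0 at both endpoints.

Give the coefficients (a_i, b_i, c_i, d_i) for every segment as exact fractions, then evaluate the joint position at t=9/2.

Δ: Δ0=1, Δ1=6, Δ2=-1, Δ3=-6, Δ4=3/2
row 1: diag=4, rhs=30; c'=1/4, d'=15/2
row 2: denom=4−1·1/4=15/4; d'=(-42−1·15/2)/(15/4)=-66/5
row 3: denom=4−1·4/15=56/15; d'=(-30−1·-66/5)/(56/15)=-9/2
row 4: denom=6−1·15/56=321/56; d'=(45−1·-9/2)/(321/56)=924/107
back: M4=924/107
back: M3=-9/2−15/56·924/107=-729/107
back: M2=-66/5−4/15·-729/107=-1218/107
back: M1=15/2−1/4·-1218/107=1107/107
M: M0=0, M1=1107/107, M2=-1218/107, M3=-729/107, M4=924/107, M5=0
seg 0: a=-3, c=M0/2=0, d=(M1−M0)/(6·1)=369/214, b=Δ0−h0·(2M0+M1)/6=-155/214
seg 1: a=-2, c=M1/2=1107/214, d=(M2−M1)/(6·1)=-775/214, b=Δ1−h1·(2M1+M2)/6=476/107
seg 2: a=4, c=M2/2=-609/107, d=(M3−M2)/(6·1)=163/214, b=Δ2−h2·(2M2+M3)/6=841/214
seg 3: a=3, c=M3/2=-729/214, d=(M4−M3)/(6·1)=551/214, b=Δ3−h3·(2M3+M4)/6=-553/107
seg 4: a=-3, c=M4/2=462/107, d=(M5−M4)/(6·2)=-77/107, b=Δ4−h4·(2M4+M5)/6=-911/214
t_q=9/2 → seg 4, τ=1/2; S=-3+-911/214·τ+462/107·τ²+-77/107·τ³=-3543/856

  seg 0: a=-3 b=-155/214 c=0 d=369/214
  seg 1: a=-2 b=476/107 c=1107/214 d=-775/214
  seg 2: a=4 b=841/214 c=-609/107 d=163/214
  seg 3: a=3 b=-553/107 c=-729/214 d=551/214
  seg 4: a=-3 b=-911/214 c=462/107 d=-77/107
S(9/2) = -3543/856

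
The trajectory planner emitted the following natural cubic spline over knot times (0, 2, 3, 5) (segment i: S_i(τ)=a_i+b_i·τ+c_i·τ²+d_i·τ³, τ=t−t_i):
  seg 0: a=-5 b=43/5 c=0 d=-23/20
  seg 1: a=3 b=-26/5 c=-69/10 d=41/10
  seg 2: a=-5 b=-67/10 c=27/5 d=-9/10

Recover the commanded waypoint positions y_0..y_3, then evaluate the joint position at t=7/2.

y_0 = S_0(0) = a_0 = -5
y_1 = S_1(0) = a_1 = 3
y_2 = S_2(0) = a_2 = -5
y_3 = S_2(2) = -4
t_q=7/2 is in segment 2 (τ=1/2); S_2(τ)=-569/80

y_0=-5 y_1=3 y_2=-5 y_3=-4
S(7/2) = -569/80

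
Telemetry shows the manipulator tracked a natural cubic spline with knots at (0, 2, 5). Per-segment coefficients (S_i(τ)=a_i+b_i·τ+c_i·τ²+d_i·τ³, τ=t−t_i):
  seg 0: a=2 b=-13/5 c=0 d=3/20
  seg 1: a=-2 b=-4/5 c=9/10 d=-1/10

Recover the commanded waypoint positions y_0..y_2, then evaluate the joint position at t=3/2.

y_0=2 y_1=-2 y_2=1
S(3/2) = -223/160

y_0 = S_0(0) = a_0 = 2
y_1 = S_1(0) = a_1 = -2
y_2 = S_1(3) = 1
t_q=3/2 is in segment 0 (τ=3/2); S_0(τ)=-223/160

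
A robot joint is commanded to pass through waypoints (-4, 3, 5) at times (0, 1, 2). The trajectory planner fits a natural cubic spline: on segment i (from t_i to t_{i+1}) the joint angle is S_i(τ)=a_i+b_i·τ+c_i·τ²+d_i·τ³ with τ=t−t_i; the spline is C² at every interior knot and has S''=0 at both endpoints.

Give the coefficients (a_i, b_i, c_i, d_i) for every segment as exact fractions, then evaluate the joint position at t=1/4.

Δ: Δ0=7, Δ1=2
row 1: diag=4, rhs=-30; c'=1/4, d'=-15/2
back: M1=-15/2
M: M0=0, M1=-15/2, M2=0
seg 0: a=-4, c=M0/2=0, d=(M1−M0)/(6·1)=-5/4, b=Δ0−h0·(2M0+M1)/6=33/4
seg 1: a=3, c=M1/2=-15/4, d=(M2−M1)/(6·1)=5/4, b=Δ1−h1·(2M1+M2)/6=9/2
t_q=1/4 → seg 0, τ=1/4; S=-4+33/4·τ+0·τ²+-5/4·τ³=-501/256

  seg 0: a=-4 b=33/4 c=0 d=-5/4
  seg 1: a=3 b=9/2 c=-15/4 d=5/4
S(1/4) = -501/256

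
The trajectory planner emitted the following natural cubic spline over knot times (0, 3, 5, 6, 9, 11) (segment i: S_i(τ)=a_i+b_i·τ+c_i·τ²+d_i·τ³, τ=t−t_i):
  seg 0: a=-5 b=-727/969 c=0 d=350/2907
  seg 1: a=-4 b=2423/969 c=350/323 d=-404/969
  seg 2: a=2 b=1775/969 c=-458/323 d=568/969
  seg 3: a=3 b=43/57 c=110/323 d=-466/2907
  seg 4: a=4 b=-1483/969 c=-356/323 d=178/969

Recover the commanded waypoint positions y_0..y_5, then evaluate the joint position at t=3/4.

y_0 = S_0(0) = a_0 = -5
y_1 = S_1(0) = a_1 = -4
y_2 = S_2(0) = a_2 = 2
y_3 = S_3(0) = a_3 = 3
y_4 = S_4(0) = a_4 = 4
y_5 = S_4(2) = -2
t_q=3/4 is in segment 0 (τ=3/4); S_0(τ)=-56971/10336

y_0=-5 y_1=-4 y_2=2 y_3=3 y_4=4 y_5=-2
S(3/4) = -56971/10336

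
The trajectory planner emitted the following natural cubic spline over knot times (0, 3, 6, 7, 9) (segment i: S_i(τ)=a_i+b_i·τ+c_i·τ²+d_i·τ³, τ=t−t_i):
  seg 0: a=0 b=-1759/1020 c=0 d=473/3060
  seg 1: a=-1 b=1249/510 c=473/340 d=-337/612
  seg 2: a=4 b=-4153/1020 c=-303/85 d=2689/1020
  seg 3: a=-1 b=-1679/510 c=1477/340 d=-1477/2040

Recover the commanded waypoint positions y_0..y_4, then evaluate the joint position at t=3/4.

y_0=0 y_1=-1 y_2=4 y_3=-1 y_4=4
S(3/4) = -5345/4352

y_0 = S_0(0) = a_0 = 0
y_1 = S_1(0) = a_1 = -1
y_2 = S_2(0) = a_2 = 4
y_3 = S_3(0) = a_3 = -1
y_4 = S_3(2) = 4
t_q=3/4 is in segment 0 (τ=3/4); S_0(τ)=-5345/4352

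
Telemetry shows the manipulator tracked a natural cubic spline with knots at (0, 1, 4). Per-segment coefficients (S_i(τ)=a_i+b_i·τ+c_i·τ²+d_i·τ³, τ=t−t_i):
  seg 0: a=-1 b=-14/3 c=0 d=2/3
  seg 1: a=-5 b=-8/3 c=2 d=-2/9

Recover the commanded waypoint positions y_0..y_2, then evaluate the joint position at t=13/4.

y_0=-1 y_1=-5 y_2=-1
S(13/4) = -109/32

y_0 = S_0(0) = a_0 = -1
y_1 = S_1(0) = a_1 = -5
y_2 = S_1(3) = -1
t_q=13/4 is in segment 1 (τ=9/4); S_1(τ)=-109/32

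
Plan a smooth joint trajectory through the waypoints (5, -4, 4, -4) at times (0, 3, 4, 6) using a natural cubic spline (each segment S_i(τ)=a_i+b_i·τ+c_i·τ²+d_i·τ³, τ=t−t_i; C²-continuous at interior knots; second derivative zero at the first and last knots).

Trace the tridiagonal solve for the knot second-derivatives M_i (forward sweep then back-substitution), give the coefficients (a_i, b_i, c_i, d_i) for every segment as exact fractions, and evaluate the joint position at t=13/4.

Δ: Δ0=-3, Δ1=8, Δ2=-4
row 1: diag=8, rhs=66; c'=1/8, d'=33/4
row 2: denom=6−1·1/8=47/8; d'=(-72−1·33/4)/(47/8)=-642/47
back: M2=-642/47
back: M1=33/4−1/8·-642/47=468/47
M: M0=0, M1=468/47, M2=-642/47, M3=0
seg 0: a=5, c=M0/2=0, d=(M1−M0)/(6·3)=26/47, b=Δ0−h0·(2M0+M1)/6=-375/47
seg 1: a=-4, c=M1/2=234/47, d=(M2−M1)/(6·1)=-185/47, b=Δ1−h1·(2M1+M2)/6=327/47
seg 2: a=4, c=M2/2=-321/47, d=(M3−M2)/(6·2)=107/94, b=Δ2−h2·(2M2+M3)/6=240/47
t_q=13/4 → seg 1, τ=1/4; S=-4+327/47·τ+234/47·τ²+-185/47·τ³=-6049/3008

  seg 0: a=5 b=-375/47 c=0 d=26/47
  seg 1: a=-4 b=327/47 c=234/47 d=-185/47
  seg 2: a=4 b=240/47 c=-321/47 d=107/94
S(13/4) = -6049/3008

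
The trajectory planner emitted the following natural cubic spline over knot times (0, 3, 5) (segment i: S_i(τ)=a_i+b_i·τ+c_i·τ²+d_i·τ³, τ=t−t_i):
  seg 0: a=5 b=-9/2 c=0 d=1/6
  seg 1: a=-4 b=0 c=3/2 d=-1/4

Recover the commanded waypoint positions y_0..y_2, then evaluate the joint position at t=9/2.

y_0=5 y_1=-4 y_2=0
S(9/2) = -47/32

y_0 = S_0(0) = a_0 = 5
y_1 = S_1(0) = a_1 = -4
y_2 = S_1(2) = 0
t_q=9/2 is in segment 1 (τ=3/2); S_1(τ)=-47/32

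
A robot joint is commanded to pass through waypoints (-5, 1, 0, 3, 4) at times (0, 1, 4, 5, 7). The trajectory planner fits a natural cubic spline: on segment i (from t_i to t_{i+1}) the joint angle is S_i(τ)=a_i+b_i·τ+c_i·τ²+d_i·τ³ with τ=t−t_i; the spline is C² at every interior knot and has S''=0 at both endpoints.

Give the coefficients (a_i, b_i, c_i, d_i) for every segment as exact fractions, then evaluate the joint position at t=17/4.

  seg 0: a=-5 b=1969/276 c=0 d=-313/276
  seg 1: a=1 b=515/138 c=-313/92 d=565/828
  seg 2: a=0 b=481/276 c=63/23 d=-409/276
  seg 3: a=3 b=383/138 c=-157/92 d=157/552
S(17/4) = 3437/5888

Δ: Δ0=6, Δ1=-1/3, Δ2=3, Δ3=1/2
row 1: diag=8, rhs=-38; c'=3/8, d'=-19/4
row 2: denom=8−3·3/8=55/8; d'=(20−3·-19/4)/(55/8)=274/55
row 3: denom=6−1·8/55=322/55; d'=(-15−1·274/55)/(322/55)=-157/46
back: M3=-157/46
back: M2=274/55−8/55·-157/46=126/23
back: M1=-19/4−3/8·126/23=-313/46
M: M0=0, M1=-313/46, M2=126/23, M3=-157/46, M4=0
seg 0: a=-5, c=M0/2=0, d=(M1−M0)/(6·1)=-313/276, b=Δ0−h0·(2M0+M1)/6=1969/276
seg 1: a=1, c=M1/2=-313/92, d=(M2−M1)/(6·3)=565/828, b=Δ1−h1·(2M1+M2)/6=515/138
seg 2: a=0, c=M2/2=63/23, d=(M3−M2)/(6·1)=-409/276, b=Δ2−h2·(2M2+M3)/6=481/276
seg 3: a=3, c=M3/2=-157/92, d=(M4−M3)/(6·2)=157/552, b=Δ3−h3·(2M3+M4)/6=383/138
t_q=17/4 → seg 2, τ=1/4; S=0+481/276·τ+63/23·τ²+-409/276·τ³=3437/5888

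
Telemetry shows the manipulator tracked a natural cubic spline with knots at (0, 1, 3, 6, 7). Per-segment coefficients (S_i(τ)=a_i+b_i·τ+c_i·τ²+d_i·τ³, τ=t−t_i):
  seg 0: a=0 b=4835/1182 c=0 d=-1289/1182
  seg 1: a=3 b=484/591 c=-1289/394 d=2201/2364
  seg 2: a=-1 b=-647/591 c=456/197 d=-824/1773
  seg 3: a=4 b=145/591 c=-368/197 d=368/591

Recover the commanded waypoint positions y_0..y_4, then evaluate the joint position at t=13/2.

y_0 = S_0(0) = a_0 = 0
y_1 = S_1(0) = a_1 = 3
y_2 = S_2(0) = a_2 = -1
y_3 = S_3(0) = a_3 = 4
y_4 = S_3(1) = 3
t_q=13/2 is in segment 3 (τ=1/2); S_3(τ)=1471/394

y_0=0 y_1=3 y_2=-1 y_3=4 y_4=3
S(13/2) = 1471/394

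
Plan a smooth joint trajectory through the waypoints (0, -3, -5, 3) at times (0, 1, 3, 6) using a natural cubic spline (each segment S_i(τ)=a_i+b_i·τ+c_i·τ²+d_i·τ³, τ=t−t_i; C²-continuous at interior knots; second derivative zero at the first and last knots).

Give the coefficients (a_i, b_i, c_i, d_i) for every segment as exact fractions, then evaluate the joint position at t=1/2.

  seg 0: a=0 b=-271/84 c=0 d=19/84
  seg 1: a=-3 b=-107/42 c=19/28 d=1/21
  seg 2: a=-5 b=31/42 c=27/28 d=-3/28
S(1/2) = -355/224

Δ: Δ0=-3, Δ1=-1, Δ2=8/3
row 1: diag=6, rhs=12; c'=1/3, d'=2
row 2: denom=10−2·1/3=28/3; d'=(22−2·2)/(28/3)=27/14
back: M2=27/14
back: M1=2−1/3·27/14=19/14
M: M0=0, M1=19/14, M2=27/14, M3=0
seg 0: a=0, c=M0/2=0, d=(M1−M0)/(6·1)=19/84, b=Δ0−h0·(2M0+M1)/6=-271/84
seg 1: a=-3, c=M1/2=19/28, d=(M2−M1)/(6·2)=1/21, b=Δ1−h1·(2M1+M2)/6=-107/42
seg 2: a=-5, c=M2/2=27/28, d=(M3−M2)/(6·3)=-3/28, b=Δ2−h2·(2M2+M3)/6=31/42
t_q=1/2 → seg 0, τ=1/2; S=0+-271/84·τ+0·τ²+19/84·τ³=-355/224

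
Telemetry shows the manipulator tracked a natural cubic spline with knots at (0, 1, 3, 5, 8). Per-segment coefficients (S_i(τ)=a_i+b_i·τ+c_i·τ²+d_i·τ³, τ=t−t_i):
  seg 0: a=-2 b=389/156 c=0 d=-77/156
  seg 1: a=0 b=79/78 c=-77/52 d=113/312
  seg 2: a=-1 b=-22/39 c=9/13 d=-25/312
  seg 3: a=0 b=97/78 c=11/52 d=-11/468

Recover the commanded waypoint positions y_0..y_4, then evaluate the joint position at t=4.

y_0 = S_0(0) = a_0 = -2
y_1 = S_1(0) = a_1 = 0
y_2 = S_2(0) = a_2 = -1
y_3 = S_3(0) = a_3 = 0
y_4 = S_3(3) = 5
t_q=4 is in segment 2 (τ=1); S_2(τ)=-99/104

y_0=-2 y_1=0 y_2=-1 y_3=0 y_4=5
S(4) = -99/104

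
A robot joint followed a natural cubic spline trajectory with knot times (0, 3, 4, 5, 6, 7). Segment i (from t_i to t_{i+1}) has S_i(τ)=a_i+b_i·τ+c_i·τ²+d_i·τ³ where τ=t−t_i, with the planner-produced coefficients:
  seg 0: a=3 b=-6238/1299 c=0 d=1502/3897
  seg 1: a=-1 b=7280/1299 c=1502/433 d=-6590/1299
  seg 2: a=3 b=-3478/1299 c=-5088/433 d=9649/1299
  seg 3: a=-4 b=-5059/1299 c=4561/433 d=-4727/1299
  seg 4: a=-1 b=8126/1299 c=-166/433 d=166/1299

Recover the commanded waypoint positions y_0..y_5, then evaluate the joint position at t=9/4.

y_0=3 y_1=-1 y_2=3 y_3=-4 y_4=-1 y_5=5
S(9/4) = -47313/13856

y_0 = S_0(0) = a_0 = 3
y_1 = S_1(0) = a_1 = -1
y_2 = S_2(0) = a_2 = 3
y_3 = S_3(0) = a_3 = -4
y_4 = S_4(0) = a_4 = -1
y_5 = S_4(1) = 5
t_q=9/4 is in segment 0 (τ=9/4); S_0(τ)=-47313/13856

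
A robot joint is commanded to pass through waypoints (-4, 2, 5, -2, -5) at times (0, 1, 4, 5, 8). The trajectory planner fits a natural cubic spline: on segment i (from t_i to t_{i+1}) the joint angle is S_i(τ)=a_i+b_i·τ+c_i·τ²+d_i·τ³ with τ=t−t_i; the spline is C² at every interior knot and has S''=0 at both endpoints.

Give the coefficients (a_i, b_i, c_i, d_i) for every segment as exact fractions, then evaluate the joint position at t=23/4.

  seg 0: a=-4 b=899/144 c=0 d=-35/144
  seg 1: a=2 b=397/72 c=-35/48 d=-335/1296
  seg 2: a=5 b=-841/144 c=-55/18 d=91/48
  seg 3: a=-2 b=-451/72 c=379/144 d=-379/1296
S(23/4) = -5469/1024

Δ: Δ0=6, Δ1=1, Δ2=-7, Δ3=-1
row 1: diag=8, rhs=-30; c'=3/8, d'=-15/4
row 2: denom=8−3·3/8=55/8; d'=(-48−3·-15/4)/(55/8)=-294/55
row 3: denom=8−1·8/55=432/55; d'=(36−1·-294/55)/(432/55)=379/72
back: M3=379/72
back: M2=-294/55−8/55·379/72=-55/9
back: M1=-15/4−3/8·-55/9=-35/24
M: M0=0, M1=-35/24, M2=-55/9, M3=379/72, M4=0
seg 0: a=-4, c=M0/2=0, d=(M1−M0)/(6·1)=-35/144, b=Δ0−h0·(2M0+M1)/6=899/144
seg 1: a=2, c=M1/2=-35/48, d=(M2−M1)/(6·3)=-335/1296, b=Δ1−h1·(2M1+M2)/6=397/72
seg 2: a=5, c=M2/2=-55/18, d=(M3−M2)/(6·1)=91/48, b=Δ2−h2·(2M2+M3)/6=-841/144
seg 3: a=-2, c=M3/2=379/144, d=(M4−M3)/(6·3)=-379/1296, b=Δ3−h3·(2M3+M4)/6=-451/72
t_q=23/4 → seg 3, τ=3/4; S=-2+-451/72·τ+379/144·τ²+-379/1296·τ³=-5469/1024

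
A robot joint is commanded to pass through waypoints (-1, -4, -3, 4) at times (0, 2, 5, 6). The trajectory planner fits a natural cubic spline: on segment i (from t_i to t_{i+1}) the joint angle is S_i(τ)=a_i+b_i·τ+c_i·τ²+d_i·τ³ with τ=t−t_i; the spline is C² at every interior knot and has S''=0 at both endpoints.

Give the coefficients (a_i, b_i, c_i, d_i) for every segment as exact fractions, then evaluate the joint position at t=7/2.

Δ: Δ0=-3/2, Δ1=1/3, Δ2=7
row 1: diag=10, rhs=11; c'=3/10, d'=11/10
row 2: denom=8−3·3/10=71/10; d'=(40−3·11/10)/(71/10)=367/71
back: M2=367/71
back: M1=11/10−3/10·367/71=-32/71
M: M0=0, M1=-32/71, M2=367/71, M3=0
seg 0: a=-1, c=M0/2=0, d=(M1−M0)/(6·2)=-8/213, b=Δ0−h0·(2M0+M1)/6=-575/426
seg 1: a=-4, c=M1/2=-16/71, d=(M2−M1)/(6·3)=133/426, b=Δ1−h1·(2M1+M2)/6=-767/426
seg 2: a=-3, c=M2/2=367/142, d=(M3−M2)/(6·1)=-367/426, b=Δ2−h2·(2M2+M3)/6=1124/213
t_q=7/2 → seg 1, τ=3/2; S=-4+-767/426·τ+-16/71·τ²+133/426·τ³=-6991/1136

  seg 0: a=-1 b=-575/426 c=0 d=-8/213
  seg 1: a=-4 b=-767/426 c=-16/71 d=133/426
  seg 2: a=-3 b=1124/213 c=367/142 d=-367/426
S(7/2) = -6991/1136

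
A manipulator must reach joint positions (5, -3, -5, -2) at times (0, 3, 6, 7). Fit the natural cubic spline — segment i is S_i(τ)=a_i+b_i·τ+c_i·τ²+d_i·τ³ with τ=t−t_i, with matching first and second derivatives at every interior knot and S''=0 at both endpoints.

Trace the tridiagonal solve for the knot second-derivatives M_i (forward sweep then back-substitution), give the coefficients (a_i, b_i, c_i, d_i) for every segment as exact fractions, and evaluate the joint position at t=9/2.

Δ: Δ0=-8/3, Δ1=-2/3, Δ2=3
row 1: diag=12, rhs=12; c'=1/4, d'=1
row 2: denom=8−3·1/4=29/4; d'=(22−3·1)/(29/4)=76/29
back: M2=76/29
back: M1=1−1/4·76/29=10/29
M: M0=0, M1=10/29, M2=76/29, M3=0
seg 0: a=5, c=M0/2=0, d=(M1−M0)/(6·3)=5/261, b=Δ0−h0·(2M0+M1)/6=-247/87
seg 1: a=-3, c=M1/2=5/29, d=(M2−M1)/(6·3)=11/87, b=Δ1−h1·(2M1+M2)/6=-202/87
seg 2: a=-5, c=M2/2=38/29, d=(M3−M2)/(6·1)=-38/87, b=Δ2−h2·(2M2+M3)/6=185/87
t_q=9/2 → seg 1, τ=3/2; S=-3+-202/87·τ+5/29·τ²+11/87·τ³=-1315/232

  seg 0: a=5 b=-247/87 c=0 d=5/261
  seg 1: a=-3 b=-202/87 c=5/29 d=11/87
  seg 2: a=-5 b=185/87 c=38/29 d=-38/87
S(9/2) = -1315/232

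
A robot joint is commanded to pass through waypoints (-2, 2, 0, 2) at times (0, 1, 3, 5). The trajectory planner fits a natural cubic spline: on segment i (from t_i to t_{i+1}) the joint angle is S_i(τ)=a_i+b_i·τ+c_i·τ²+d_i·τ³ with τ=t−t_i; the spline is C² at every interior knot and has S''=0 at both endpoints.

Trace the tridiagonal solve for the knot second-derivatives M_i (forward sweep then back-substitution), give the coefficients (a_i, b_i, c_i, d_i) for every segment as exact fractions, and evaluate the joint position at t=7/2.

Δ: Δ0=4, Δ1=-1, Δ2=1
row 1: diag=6, rhs=-30; c'=1/3, d'=-5
row 2: denom=8−2·1/3=22/3; d'=(12−2·-5)/(22/3)=3
back: M2=3
back: M1=-5−1/3·3=-6
M: M0=0, M1=-6, M2=3, M3=0
seg 0: a=-2, c=M0/2=0, d=(M1−M0)/(6·1)=-1, b=Δ0−h0·(2M0+M1)/6=5
seg 1: a=2, c=M1/2=-3, d=(M2−M1)/(6·2)=3/4, b=Δ1−h1·(2M1+M2)/6=2
seg 2: a=0, c=M2/2=3/2, d=(M3−M2)/(6·2)=-1/4, b=Δ2−h2·(2M2+M3)/6=-1
t_q=7/2 → seg 2, τ=1/2; S=0+-1·τ+3/2·τ²+-1/4·τ³=-5/32

  seg 0: a=-2 b=5 c=0 d=-1
  seg 1: a=2 b=2 c=-3 d=3/4
  seg 2: a=0 b=-1 c=3/2 d=-1/4
S(7/2) = -5/32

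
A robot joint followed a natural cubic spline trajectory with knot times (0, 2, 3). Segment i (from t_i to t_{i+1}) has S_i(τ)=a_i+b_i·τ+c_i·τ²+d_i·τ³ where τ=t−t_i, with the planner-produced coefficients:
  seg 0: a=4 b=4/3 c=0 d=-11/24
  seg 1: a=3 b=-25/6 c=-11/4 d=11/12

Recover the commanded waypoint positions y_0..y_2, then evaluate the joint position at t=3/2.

y_0=4 y_1=3 y_2=-3
S(3/2) = 285/64

y_0 = S_0(0) = a_0 = 4
y_1 = S_1(0) = a_1 = 3
y_2 = S_1(1) = -3
t_q=3/2 is in segment 0 (τ=3/2); S_0(τ)=285/64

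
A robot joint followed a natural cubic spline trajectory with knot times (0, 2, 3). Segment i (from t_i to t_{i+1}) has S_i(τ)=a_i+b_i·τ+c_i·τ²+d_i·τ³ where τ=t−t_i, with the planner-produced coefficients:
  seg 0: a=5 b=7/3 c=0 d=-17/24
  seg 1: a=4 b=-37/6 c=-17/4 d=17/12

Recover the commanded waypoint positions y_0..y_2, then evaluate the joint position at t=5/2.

y_0=5 y_1=4 y_2=-5
S(5/2) = 1/32

y_0 = S_0(0) = a_0 = 5
y_1 = S_1(0) = a_1 = 4
y_2 = S_1(1) = -5
t_q=5/2 is in segment 1 (τ=1/2); S_1(τ)=1/32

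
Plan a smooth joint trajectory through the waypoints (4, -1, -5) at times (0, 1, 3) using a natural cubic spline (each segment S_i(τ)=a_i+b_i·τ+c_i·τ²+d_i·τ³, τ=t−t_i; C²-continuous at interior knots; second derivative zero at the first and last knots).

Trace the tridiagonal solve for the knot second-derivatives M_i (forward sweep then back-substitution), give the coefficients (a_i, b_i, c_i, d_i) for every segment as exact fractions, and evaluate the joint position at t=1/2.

Δ: Δ0=-5, Δ1=-2
row 1: diag=6, rhs=18; c'=1/3, d'=3
back: M1=3
M: M0=0, M1=3, M2=0
seg 0: a=4, c=M0/2=0, d=(M1−M0)/(6·1)=1/2, b=Δ0−h0·(2M0+M1)/6=-11/2
seg 1: a=-1, c=M1/2=3/2, d=(M2−M1)/(6·2)=-1/4, b=Δ1−h1·(2M1+M2)/6=-4
t_q=1/2 → seg 0, τ=1/2; S=4+-11/2·τ+0·τ²+1/2·τ³=21/16

  seg 0: a=4 b=-11/2 c=0 d=1/2
  seg 1: a=-1 b=-4 c=3/2 d=-1/4
S(1/2) = 21/16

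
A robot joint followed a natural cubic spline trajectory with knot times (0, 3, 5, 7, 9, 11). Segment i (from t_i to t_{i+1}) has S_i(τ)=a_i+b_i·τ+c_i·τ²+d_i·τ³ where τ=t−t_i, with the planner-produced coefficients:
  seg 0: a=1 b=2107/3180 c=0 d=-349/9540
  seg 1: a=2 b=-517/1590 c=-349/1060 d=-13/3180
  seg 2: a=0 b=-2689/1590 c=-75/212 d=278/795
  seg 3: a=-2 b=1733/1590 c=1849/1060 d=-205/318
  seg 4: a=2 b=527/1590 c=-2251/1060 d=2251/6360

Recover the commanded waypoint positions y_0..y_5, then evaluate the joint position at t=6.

y_0 = S_0(0) = a_0 = 1
y_1 = S_1(0) = a_1 = 2
y_2 = S_2(0) = a_2 = 0
y_3 = S_3(0) = a_3 = -2
y_4 = S_4(0) = a_4 = 2
y_5 = S_4(2) = -3
t_q=6 is in segment 2 (τ=1); S_2(τ)=-1797/1060

y_0=1 y_1=2 y_2=0 y_3=-2 y_4=2 y_5=-3
S(6) = -1797/1060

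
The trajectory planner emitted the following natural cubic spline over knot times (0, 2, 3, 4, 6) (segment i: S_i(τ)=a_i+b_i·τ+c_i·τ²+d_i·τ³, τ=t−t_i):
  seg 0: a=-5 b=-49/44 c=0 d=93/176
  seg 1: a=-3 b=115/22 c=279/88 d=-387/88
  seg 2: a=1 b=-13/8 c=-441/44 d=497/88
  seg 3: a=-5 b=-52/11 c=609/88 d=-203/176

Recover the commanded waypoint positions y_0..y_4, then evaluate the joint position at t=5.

y_0=-5 y_1=-3 y_2=1 y_3=-5 y_4=4
S(5) = -697/176

y_0 = S_0(0) = a_0 = -5
y_1 = S_1(0) = a_1 = -3
y_2 = S_2(0) = a_2 = 1
y_3 = S_3(0) = a_3 = -5
y_4 = S_3(2) = 4
t_q=5 is in segment 3 (τ=1); S_3(τ)=-697/176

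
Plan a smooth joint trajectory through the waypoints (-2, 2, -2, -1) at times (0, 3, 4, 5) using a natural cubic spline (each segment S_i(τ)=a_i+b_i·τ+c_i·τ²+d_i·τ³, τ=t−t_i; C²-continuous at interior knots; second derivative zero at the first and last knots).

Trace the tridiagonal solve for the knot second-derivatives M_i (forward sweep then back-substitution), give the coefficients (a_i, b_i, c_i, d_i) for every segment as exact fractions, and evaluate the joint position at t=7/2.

  seg 0: a=-2 b=361/93 c=0 d=-79/279
  seg 1: a=2 b=-350/93 c=-79/31 d=215/93
  seg 2: a=-2 b=-179/93 c=136/31 d=-136/93
S(7/2) = -57/248

Δ: Δ0=4/3, Δ1=-4, Δ2=1
row 1: diag=8, rhs=-32; c'=1/8, d'=-4
row 2: denom=4−1·1/8=31/8; d'=(30−1·-4)/(31/8)=272/31
back: M2=272/31
back: M1=-4−1/8·272/31=-158/31
M: M0=0, M1=-158/31, M2=272/31, M3=0
seg 0: a=-2, c=M0/2=0, d=(M1−M0)/(6·3)=-79/279, b=Δ0−h0·(2M0+M1)/6=361/93
seg 1: a=2, c=M1/2=-79/31, d=(M2−M1)/(6·1)=215/93, b=Δ1−h1·(2M1+M2)/6=-350/93
seg 2: a=-2, c=M2/2=136/31, d=(M3−M2)/(6·1)=-136/93, b=Δ2−h2·(2M2+M3)/6=-179/93
t_q=7/2 → seg 1, τ=1/2; S=2+-350/93·τ+-79/31·τ²+215/93·τ³=-57/248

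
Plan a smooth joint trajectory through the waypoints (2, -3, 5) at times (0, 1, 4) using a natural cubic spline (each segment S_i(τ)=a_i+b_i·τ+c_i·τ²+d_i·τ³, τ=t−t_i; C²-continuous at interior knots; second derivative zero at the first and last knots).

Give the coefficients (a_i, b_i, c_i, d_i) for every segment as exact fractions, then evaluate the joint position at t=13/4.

Δ: Δ0=-5, Δ1=8/3
row 1: diag=8, rhs=46; c'=3/8, d'=23/4
back: M1=23/4
M: M0=0, M1=23/4, M2=0
seg 0: a=2, c=M0/2=0, d=(M1−M0)/(6·1)=23/24, b=Δ0−h0·(2M0+M1)/6=-143/24
seg 1: a=-3, c=M1/2=23/8, d=(M2−M1)/(6·3)=-23/72, b=Δ1−h1·(2M1+M2)/6=-37/12
t_q=13/4 → seg 1, τ=9/4; S=-3+-37/12·τ+23/8·τ²+-23/72·τ³=501/512

  seg 0: a=2 b=-143/24 c=0 d=23/24
  seg 1: a=-3 b=-37/12 c=23/8 d=-23/72
S(13/4) = 501/512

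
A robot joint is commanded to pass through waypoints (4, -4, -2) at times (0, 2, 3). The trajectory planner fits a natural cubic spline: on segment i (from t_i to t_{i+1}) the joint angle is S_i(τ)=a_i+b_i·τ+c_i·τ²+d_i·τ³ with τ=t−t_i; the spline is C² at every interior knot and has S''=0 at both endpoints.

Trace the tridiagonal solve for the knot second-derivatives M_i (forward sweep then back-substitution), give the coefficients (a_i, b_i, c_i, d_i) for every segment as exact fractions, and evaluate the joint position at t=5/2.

Δ: Δ0=-4, Δ1=2
row 1: diag=6, rhs=36; c'=1/6, d'=6
back: M1=6
M: M0=0, M1=6, M2=0
seg 0: a=4, c=M0/2=0, d=(M1−M0)/(6·2)=1/2, b=Δ0−h0·(2M0+M1)/6=-6
seg 1: a=-4, c=M1/2=3, d=(M2−M1)/(6·1)=-1, b=Δ1−h1·(2M1+M2)/6=0
t_q=5/2 → seg 1, τ=1/2; S=-4+0·τ+3·τ²+-1·τ³=-27/8

  seg 0: a=4 b=-6 c=0 d=1/2
  seg 1: a=-4 b=0 c=3 d=-1
S(5/2) = -27/8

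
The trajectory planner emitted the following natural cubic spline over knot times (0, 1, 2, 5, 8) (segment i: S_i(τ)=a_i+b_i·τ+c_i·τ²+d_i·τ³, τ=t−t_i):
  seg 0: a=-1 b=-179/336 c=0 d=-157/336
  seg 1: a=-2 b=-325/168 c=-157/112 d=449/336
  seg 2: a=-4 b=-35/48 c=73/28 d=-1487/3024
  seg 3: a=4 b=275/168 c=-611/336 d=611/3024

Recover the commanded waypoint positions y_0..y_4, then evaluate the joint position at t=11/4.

y_0 = S_0(0) = a_0 = -1
y_1 = S_1(0) = a_1 = -2
y_2 = S_2(0) = a_2 = -4
y_3 = S_3(0) = a_3 = 4
y_4 = S_3(3) = -2
t_q=11/4 is in segment 2 (τ=3/4); S_2(τ)=-23567/7168

y_0=-1 y_1=-2 y_2=-4 y_3=4 y_4=-2
S(11/4) = -23567/7168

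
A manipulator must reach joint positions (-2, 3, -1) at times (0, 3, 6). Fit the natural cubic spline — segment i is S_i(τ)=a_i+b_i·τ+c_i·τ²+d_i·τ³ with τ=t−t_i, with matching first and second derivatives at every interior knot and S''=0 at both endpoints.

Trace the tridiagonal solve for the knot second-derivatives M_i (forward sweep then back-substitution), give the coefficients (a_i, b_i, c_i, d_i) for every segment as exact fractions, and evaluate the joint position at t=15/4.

Δ: Δ0=5/3, Δ1=-4/3
row 1: diag=12, rhs=-18; c'=1/4, d'=-3/2
back: M1=-3/2
M: M0=0, M1=-3/2, M2=0
seg 0: a=-2, c=M0/2=0, d=(M1−M0)/(6·3)=-1/12, b=Δ0−h0·(2M0+M1)/6=29/12
seg 1: a=3, c=M1/2=-3/4, d=(M2−M1)/(6·3)=1/12, b=Δ1−h1·(2M1+M2)/6=1/6
t_q=15/4 → seg 1, τ=3/4; S=3+1/6·τ+-3/4·τ²+1/12·τ³=701/256

  seg 0: a=-2 b=29/12 c=0 d=-1/12
  seg 1: a=3 b=1/6 c=-3/4 d=1/12
S(15/4) = 701/256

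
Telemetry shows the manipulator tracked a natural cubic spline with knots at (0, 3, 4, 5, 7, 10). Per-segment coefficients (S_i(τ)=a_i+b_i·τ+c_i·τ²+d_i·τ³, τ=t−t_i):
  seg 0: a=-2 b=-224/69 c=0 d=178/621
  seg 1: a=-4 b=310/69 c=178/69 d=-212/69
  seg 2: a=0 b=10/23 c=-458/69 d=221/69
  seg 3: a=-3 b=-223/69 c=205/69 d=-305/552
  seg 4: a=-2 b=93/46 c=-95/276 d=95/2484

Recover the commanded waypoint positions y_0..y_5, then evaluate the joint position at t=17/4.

y_0=-2 y_1=-4 y_2=0 y_3=-3 y_4=-2 y_5=2
S(17/4) = -377/1472

y_0 = S_0(0) = a_0 = -2
y_1 = S_1(0) = a_1 = -4
y_2 = S_2(0) = a_2 = 0
y_3 = S_3(0) = a_3 = -3
y_4 = S_4(0) = a_4 = -2
y_5 = S_4(3) = 2
t_q=17/4 is in segment 2 (τ=1/4); S_2(τ)=-377/1472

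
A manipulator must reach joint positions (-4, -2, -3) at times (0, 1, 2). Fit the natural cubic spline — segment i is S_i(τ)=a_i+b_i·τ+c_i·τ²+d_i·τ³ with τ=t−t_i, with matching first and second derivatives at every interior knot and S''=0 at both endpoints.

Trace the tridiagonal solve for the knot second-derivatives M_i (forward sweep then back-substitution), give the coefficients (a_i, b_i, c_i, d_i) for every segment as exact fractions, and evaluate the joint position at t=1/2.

  seg 0: a=-4 b=11/4 c=0 d=-3/4
  seg 1: a=-2 b=1/2 c=-9/4 d=3/4
S(1/2) = -87/32

Δ: Δ0=2, Δ1=-1
row 1: diag=4, rhs=-18; c'=1/4, d'=-9/2
back: M1=-9/2
M: M0=0, M1=-9/2, M2=0
seg 0: a=-4, c=M0/2=0, d=(M1−M0)/(6·1)=-3/4, b=Δ0−h0·(2M0+M1)/6=11/4
seg 1: a=-2, c=M1/2=-9/4, d=(M2−M1)/(6·1)=3/4, b=Δ1−h1·(2M1+M2)/6=1/2
t_q=1/2 → seg 0, τ=1/2; S=-4+11/4·τ+0·τ²+-3/4·τ³=-87/32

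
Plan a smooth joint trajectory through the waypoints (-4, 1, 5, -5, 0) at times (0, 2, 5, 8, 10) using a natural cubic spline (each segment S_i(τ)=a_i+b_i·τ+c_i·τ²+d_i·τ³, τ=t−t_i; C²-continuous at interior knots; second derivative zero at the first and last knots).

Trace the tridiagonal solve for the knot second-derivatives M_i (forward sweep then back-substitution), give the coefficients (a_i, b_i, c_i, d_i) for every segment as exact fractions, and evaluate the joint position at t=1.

  seg 0: a=-4 b=202/85 c=0 d=21/680
  seg 1: a=1 b=467/170 c=63/340 d=-2009/9180
  seg 2: a=5 b=-41/20 c=-91/51 d=4151/9180
  seg 3: a=-5 b=-93/170 c=777/340 d=-259/680
S(1) = -1083/680

Δ: Δ0=5/2, Δ1=4/3, Δ2=-10/3, Δ3=5/2
row 1: diag=10, rhs=-7; c'=3/10, d'=-7/10
row 2: denom=12−3·3/10=111/10; d'=(-28−3·-7/10)/(111/10)=-7/3
row 3: denom=10−3·10/37=340/37; d'=(35−3·-7/3)/(340/37)=777/170
back: M3=777/170
back: M2=-7/3−10/37·777/170=-182/51
back: M1=-7/10−3/10·-182/51=63/170
M: M0=0, M1=63/170, M2=-182/51, M3=777/170, M4=0
seg 0: a=-4, c=M0/2=0, d=(M1−M0)/(6·2)=21/680, b=Δ0−h0·(2M0+M1)/6=202/85
seg 1: a=1, c=M1/2=63/340, d=(M2−M1)/(6·3)=-2009/9180, b=Δ1−h1·(2M1+M2)/6=467/170
seg 2: a=5, c=M2/2=-91/51, d=(M3−M2)/(6·3)=4151/9180, b=Δ2−h2·(2M2+M3)/6=-41/20
seg 3: a=-5, c=M3/2=777/340, d=(M4−M3)/(6·2)=-259/680, b=Δ3−h3·(2M3+M4)/6=-93/170
t_q=1 → seg 0, τ=1; S=-4+202/85·τ+0·τ²+21/680·τ³=-1083/680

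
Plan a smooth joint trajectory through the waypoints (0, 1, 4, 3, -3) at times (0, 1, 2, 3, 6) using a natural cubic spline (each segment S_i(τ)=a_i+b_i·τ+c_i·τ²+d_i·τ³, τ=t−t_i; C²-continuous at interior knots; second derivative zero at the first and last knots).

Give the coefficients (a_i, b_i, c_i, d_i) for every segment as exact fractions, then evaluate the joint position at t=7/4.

Δ: Δ0=1, Δ1=3, Δ2=-1, Δ3=-2
row 1: diag=4, rhs=12; c'=1/4, d'=3
row 2: denom=4−1·1/4=15/4; d'=(-24−1·3)/(15/4)=-36/5
row 3: denom=8−1·4/15=116/15; d'=(-6−1·-36/5)/(116/15)=9/58
back: M3=9/58
back: M2=-36/5−4/15·9/58=-210/29
back: M1=3−1/4·-210/29=279/58
M: M0=0, M1=279/58, M2=-210/29, M3=9/58, M4=0
seg 0: a=0, c=M0/2=0, d=(M1−M0)/(6·1)=93/116, b=Δ0−h0·(2M0+M1)/6=23/116
seg 1: a=1, c=M1/2=279/116, d=(M2−M1)/(6·1)=-233/116, b=Δ1−h1·(2M1+M2)/6=151/58
seg 2: a=4, c=M2/2=-105/29, d=(M3−M2)/(6·1)=143/116, b=Δ2−h2·(2M2+M3)/6=161/116
seg 3: a=3, c=M3/2=9/116, d=(M4−M3)/(6·3)=-1/116, b=Δ3−h3·(2M3+M4)/6=-125/58
t_q=7/4 → seg 1, τ=3/4; S=1+151/58·τ+279/116·τ²+-233/116·τ³=25673/7424

  seg 0: a=0 b=23/116 c=0 d=93/116
  seg 1: a=1 b=151/58 c=279/116 d=-233/116
  seg 2: a=4 b=161/116 c=-105/29 d=143/116
  seg 3: a=3 b=-125/58 c=9/116 d=-1/116
S(7/4) = 25673/7424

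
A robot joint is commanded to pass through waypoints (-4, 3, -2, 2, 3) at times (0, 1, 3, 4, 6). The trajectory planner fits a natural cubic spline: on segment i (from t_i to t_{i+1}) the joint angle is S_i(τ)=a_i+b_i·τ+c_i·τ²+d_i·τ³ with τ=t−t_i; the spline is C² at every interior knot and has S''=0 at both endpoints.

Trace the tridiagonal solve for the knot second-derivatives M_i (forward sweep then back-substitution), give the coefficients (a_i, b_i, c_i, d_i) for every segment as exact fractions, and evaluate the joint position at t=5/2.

Δ: Δ0=7, Δ1=-5/2, Δ2=4, Δ3=1/2
row 1: diag=6, rhs=-57; c'=1/3, d'=-19/2
row 2: denom=6−2·1/3=16/3; d'=(39−2·-19/2)/(16/3)=87/8
row 3: denom=6−1·3/16=93/16; d'=(-21−1·87/8)/(93/16)=-170/31
back: M3=-170/31
back: M2=87/8−3/16·-170/31=369/31
back: M1=-19/2−1/3·369/31=-835/62
M: M0=0, M1=-835/62, M2=369/31, M3=-170/31, M4=0
seg 0: a=-4, c=M0/2=0, d=(M1−M0)/(6·1)=-835/372, b=Δ0−h0·(2M0+M1)/6=3439/372
seg 1: a=3, c=M1/2=-835/124, d=(M2−M1)/(6·2)=1573/744, b=Δ1−h1·(2M1+M2)/6=467/186
seg 2: a=-2, c=M2/2=369/62, d=(M3−M2)/(6·1)=-539/186, b=Δ2−h2·(2M2+M3)/6=88/93
seg 3: a=2, c=M3/2=-85/31, d=(M4−M3)/(6·2)=85/186, b=Δ3−h3·(2M3+M4)/6=773/186
t_q=5/2 → seg 1, τ=3/2; S=3+467/186·τ+-835/124·τ²+1573/744·τ³=-2479/1984

  seg 0: a=-4 b=3439/372 c=0 d=-835/372
  seg 1: a=3 b=467/186 c=-835/124 d=1573/744
  seg 2: a=-2 b=88/93 c=369/62 d=-539/186
  seg 3: a=2 b=773/186 c=-85/31 d=85/186
S(5/2) = -2479/1984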